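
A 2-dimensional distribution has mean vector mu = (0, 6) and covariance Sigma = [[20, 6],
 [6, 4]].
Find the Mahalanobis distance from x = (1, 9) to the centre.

Step 1 — centre the observation: (x - mu) = (1, 3).

Step 2 — invert Sigma. det(Sigma) = 20·4 - (6)² = 44.
  Sigma^{-1} = (1/det) · [[d, -b], [-b, a]] = [[0.0909, -0.1364],
 [-0.1364, 0.4545]].

Step 3 — form the quadratic (x - mu)^T · Sigma^{-1} · (x - mu):
  Sigma^{-1} · (x - mu) = (-0.3182, 1.2273).
  (x - mu)^T · [Sigma^{-1} · (x - mu)] = (1)·(-0.3182) + (3)·(1.2273) = 3.3636.

Step 4 — take square root: d = √(3.3636) ≈ 1.834.

d(x, mu) = √(3.3636) ≈ 1.834


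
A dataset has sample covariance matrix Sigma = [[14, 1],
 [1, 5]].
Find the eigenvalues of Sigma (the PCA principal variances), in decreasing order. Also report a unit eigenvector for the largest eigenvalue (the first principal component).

Step 1 — characteristic polynomial of 2×2 Sigma:
  det(Sigma - λI) = λ² - trace · λ + det = 0.
  trace = 14 + 5 = 19, det = 14·5 - (1)² = 69.
Step 2 — discriminant:
  Δ = trace² - 4·det = 361 - 276 = 85.
Step 3 — eigenvalues:
  λ = (trace ± √Δ)/2 = (19 ± 9.2195)/2,
  λ_1 = 14.1098,  λ_2 = 4.8902.

Step 4 — unit eigenvector for λ_1: solve (Sigma - λ_1 I)v = 0. First row:
  (14 - 14.1098)·v_x + (1)·v_y = 0, i.e. (-0.1098)·v_x + (1)·v_y = 0,
  so v ∝ (b, λ_1 - a) = (1, 0.1098) = u.
  ||u|| = √((1)² + (0.1098)²) = √(1.012) ≈ 1.006,
  v_1 = u/||u|| ≈ (0.994, 0.1091) (||v_1|| = 1).

λ_1 = 14.1098,  λ_2 = 4.8902;  v_1 ≈ (0.994, 0.1091)


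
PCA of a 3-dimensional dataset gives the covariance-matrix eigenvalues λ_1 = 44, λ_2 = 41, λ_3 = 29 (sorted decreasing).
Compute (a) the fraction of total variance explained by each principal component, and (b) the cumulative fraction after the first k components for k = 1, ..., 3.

Step 1 — total variance = trace(Sigma) = Σ λ_i = 44 + 41 + 29 = 114.

Step 2 — fraction explained by component i = λ_i / Σ λ:
  PC1: 44/114 = 0.386
  PC2: 41/114 = 0.3596
  PC3: 29/114 = 0.2544

Step 3 — cumulative fraction after k components = (λ_1 + ... + λ_k) / Σ λ:
  k = 1: 44/114 = 0.386
  k = 2: (44 + 41)/114 = 85/114 = 0.7456
  k = 3: (44 + 41 + 29)/114 = 114/114 = 1

Summary (fraction, with percent):

explained: PC1 0.386 (38.6%), PC2 0.3596 (35.96%), PC3 0.2544 (25.44%);  cumulative: 0.386, 0.7456, 1


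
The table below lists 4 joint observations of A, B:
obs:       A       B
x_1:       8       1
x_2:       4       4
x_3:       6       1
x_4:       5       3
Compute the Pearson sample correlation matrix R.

Step 1 — column means:
  mean(A) = (8 + 4 + 6 + 5) / 4 = 23/4 = 5.75
  mean(B) = (1 + 4 + 1 + 3) / 4 = 9/4 = 2.25

Step 2 — sample variances and covariances s[i,j] = (1/(n-1)) · Σ_k (x_{k,i} - mean_i) · (x_{k,j} - mean_j), with n-1 = 3:
  s[A,A] = ((2.25)·(2.25) + (-1.75)·(-1.75) + (0.25)·(0.25) + (-0.75)·(-0.75)) / 3 = 8.75/3 = 2.9167
  s[A,B] = ((2.25)·(-1.25) + (-1.75)·(1.75) + (0.25)·(-1.25) + (-0.75)·(0.75)) / 3 = -6.75/3 = -2.25
  s[B,B] = ((-1.25)·(-1.25) + (1.75)·(1.75) + (-1.25)·(-1.25) + (0.75)·(0.75)) / 3 = 6.75/3 = 2.25
  Sample standard deviations s_i = √(s[i,i]):
  s(A) = √(2.9167) = 1.7078
  s(B) = √(2.25) = 1.5

Step 3 — r_{ij} = s_{ij} / (s_i · s_j):
  r[A,A] = 1 (diagonal).
  r[A,B] = -2.25 / (1.7078 · 1.5) = -2.25 / 2.5617 = -0.8783
  r[B,B] = 1 (diagonal).

R is symmetric with unit diagonal. Assembling:

R = [[1, -0.8783],
 [-0.8783, 1]]


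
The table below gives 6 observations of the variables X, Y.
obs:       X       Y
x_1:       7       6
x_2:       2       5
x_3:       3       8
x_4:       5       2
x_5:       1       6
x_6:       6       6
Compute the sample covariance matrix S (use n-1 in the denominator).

Step 1 — column means:
  mean(X) = (7 + 2 + 3 + 5 + 1 + 6) / 6 = 24/6 = 4
  mean(Y) = (6 + 5 + 8 + 2 + 6 + 6) / 6 = 33/6 = 5.5

Step 2 — sample covariance S[i,j] = (1/(n-1)) · Σ_k (x_{k,i} - mean_i) · (x_{k,j} - mean_j), with n-1 = 5.
  S[X,X] = ((3)·(3) + (-2)·(-2) + (-1)·(-1) + (1)·(1) + (-3)·(-3) + (2)·(2)) / 5 = 28/5 = 5.6
  S[X,Y] = ((3)·(0.5) + (-2)·(-0.5) + (-1)·(2.5) + (1)·(-3.5) + (-3)·(0.5) + (2)·(0.5)) / 5 = -4/5 = -0.8
  S[Y,Y] = ((0.5)·(0.5) + (-0.5)·(-0.5) + (2.5)·(2.5) + (-3.5)·(-3.5) + (0.5)·(0.5) + (0.5)·(0.5)) / 5 = 19.5/5 = 3.9

S is symmetric (S[j,i] = S[i,j]). Assembling:

S = [[5.6, -0.8],
 [-0.8, 3.9]]


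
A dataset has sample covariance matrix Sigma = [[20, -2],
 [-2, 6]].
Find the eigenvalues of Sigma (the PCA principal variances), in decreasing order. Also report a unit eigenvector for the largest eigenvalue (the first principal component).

Step 1 — characteristic polynomial of 2×2 Sigma:
  det(Sigma - λI) = λ² - trace · λ + det = 0.
  trace = 20 + 6 = 26, det = 20·6 - (-2)² = 116.
Step 2 — discriminant:
  Δ = trace² - 4·det = 676 - 464 = 212.
Step 3 — eigenvalues:
  λ = (trace ± √Δ)/2 = (26 ± 14.5602)/2,
  λ_1 = 20.2801,  λ_2 = 5.7199.

Step 4 — unit eigenvector for λ_1: solve (Sigma - λ_1 I)v = 0. First row:
  (20 - 20.2801)·v_x + (-2)·v_y = 0, i.e. (-0.2801)·v_x + (-2)·v_y = 0,
  so v ∝ (b, λ_1 - a) = (-2, 0.2801); multiply by -1 so the first entry is positive: u = (2, -0.2801).
  ||u|| = √((2)² + (-0.2801)²) = √(4.0785) ≈ 2.0195,
  v_1 = u/||u|| ≈ (0.9903, -0.1387) (||v_1|| = 1).

λ_1 = 20.2801,  λ_2 = 5.7199;  v_1 ≈ (0.9903, -0.1387)


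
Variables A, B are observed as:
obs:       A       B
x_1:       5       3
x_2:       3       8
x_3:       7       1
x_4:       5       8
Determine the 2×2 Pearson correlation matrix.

Step 1 — column means:
  mean(A) = (5 + 3 + 7 + 5) / 4 = 20/4 = 5
  mean(B) = (3 + 8 + 1 + 8) / 4 = 20/4 = 5

Step 2 — sample variances and covariances s[i,j] = (1/(n-1)) · Σ_k (x_{k,i} - mean_i) · (x_{k,j} - mean_j), with n-1 = 3:
  s[A,A] = ((0)·(0) + (-2)·(-2) + (2)·(2) + (0)·(0)) / 3 = 8/3 = 2.6667
  s[A,B] = ((0)·(-2) + (-2)·(3) + (2)·(-4) + (0)·(3)) / 3 = -14/3 = -4.6667
  s[B,B] = ((-2)·(-2) + (3)·(3) + (-4)·(-4) + (3)·(3)) / 3 = 38/3 = 12.6667
  Sample standard deviations s_i = √(s[i,i]):
  s(A) = √(2.6667) = 1.633
  s(B) = √(12.6667) = 3.559

Step 3 — r_{ij} = s_{ij} / (s_i · s_j):
  r[A,A] = 1 (diagonal).
  r[A,B] = -4.6667 / (1.633 · 3.559) = -4.6667 / 5.8119 = -0.803
  r[B,B] = 1 (diagonal).

R is symmetric with unit diagonal. Assembling:

R = [[1, -0.803],
 [-0.803, 1]]


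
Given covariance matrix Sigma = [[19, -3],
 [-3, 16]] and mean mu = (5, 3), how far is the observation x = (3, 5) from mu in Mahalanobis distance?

Step 1 — centre the observation: (x - mu) = (-2, 2).

Step 2 — invert Sigma. det(Sigma) = 19·16 - (-3)² = 295.
  Sigma^{-1} = (1/det) · [[d, -b], [-b, a]] = [[0.0542, 0.0102],
 [0.0102, 0.0644]].

Step 3 — form the quadratic (x - mu)^T · Sigma^{-1} · (x - mu):
  Sigma^{-1} · (x - mu) = (-0.0881, 0.1085).
  (x - mu)^T · [Sigma^{-1} · (x - mu)] = (-2)·(-0.0881) + (2)·(0.1085) = 0.3932.

Step 4 — take square root: d = √(0.3932) ≈ 0.6271.

d(x, mu) = √(0.3932) ≈ 0.6271


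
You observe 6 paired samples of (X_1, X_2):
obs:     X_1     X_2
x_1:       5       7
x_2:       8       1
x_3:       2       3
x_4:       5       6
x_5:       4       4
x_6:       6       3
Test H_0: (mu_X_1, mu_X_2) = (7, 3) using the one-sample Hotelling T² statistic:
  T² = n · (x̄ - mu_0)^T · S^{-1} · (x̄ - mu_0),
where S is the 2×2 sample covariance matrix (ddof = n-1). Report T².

Step 1 — sample mean vector:
  mean(X_1) = (5 + 8 + 2 + 5 + 4 + 6) / 6 = 30/6 = 5
  mean(X_2) = (7 + 1 + 3 + 6 + 4 + 3) / 6 = 24/6 = 4
  x̄ = (5, 4),  deviation x̄ - mu_0 = (5, 4) - (7, 3) = (-2, 1).

Step 2 — sample covariance matrix, S[i,j] = (1/(n-1)) · Σ_k (x_{k,i} - mean_i) · (x_{k,j} - mean_j), divisor n-1 = 5:
  S[X_1,X_1] = ((0)·(0) + (3)·(3) + (-3)·(-3) + (0)·(0) + (-1)·(-1) + (1)·(1)) / 5 = 20/5 = 4
  S[X_1,X_2] = ((0)·(3) + (3)·(-3) + (-3)·(-1) + (0)·(2) + (-1)·(0) + (1)·(-1)) / 5 = -7/5 = -1.4
  S[X_2,X_2] = ((3)·(3) + (-3)·(-3) + (-1)·(-1) + (2)·(2) + (0)·(0) + (-1)·(-1)) / 5 = 24/5 = 4.8
  S = [[4, -1.4],
 [-1.4, 4.8]].

Step 3 — invert S. det(S) = 4·4.8 - (-1.4)² = 17.24.
  S^{-1} = (1/det) · [[d, -b], [-b, a]] = [[0.2784, 0.0812],
 [0.0812, 0.232]].

Step 4 — quadratic form (x̄ - mu_0)^T · S^{-1} · (x̄ - mu_0):
  S^{-1} · (x̄ - mu_0) = (-0.4756, 0.0696),
  (x̄ - mu_0)^T · [...] = (-2)·(-0.4756) + (1)·(0.0696) = 1.0209.

Step 5 — scale by n: T² = 6 · 1.0209 = 6.1253.

T² ≈ 6.1253


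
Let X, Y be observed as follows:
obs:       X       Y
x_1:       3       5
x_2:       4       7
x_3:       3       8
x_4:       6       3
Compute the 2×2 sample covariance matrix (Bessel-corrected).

Step 1 — column means:
  mean(X) = (3 + 4 + 3 + 6) / 4 = 16/4 = 4
  mean(Y) = (5 + 7 + 8 + 3) / 4 = 23/4 = 5.75

Step 2 — sample covariance S[i,j] = (1/(n-1)) · Σ_k (x_{k,i} - mean_i) · (x_{k,j} - mean_j), with n-1 = 3.
  S[X,X] = ((-1)·(-1) + (0)·(0) + (-1)·(-1) + (2)·(2)) / 3 = 6/3 = 2
  S[X,Y] = ((-1)·(-0.75) + (0)·(1.25) + (-1)·(2.25) + (2)·(-2.75)) / 3 = -7/3 = -2.3333
  S[Y,Y] = ((-0.75)·(-0.75) + (1.25)·(1.25) + (2.25)·(2.25) + (-2.75)·(-2.75)) / 3 = 14.75/3 = 4.9167

S is symmetric (S[j,i] = S[i,j]). Assembling:

S = [[2, -2.3333],
 [-2.3333, 4.9167]]


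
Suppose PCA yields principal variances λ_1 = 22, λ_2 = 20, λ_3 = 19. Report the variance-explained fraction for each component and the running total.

Step 1 — total variance = trace(Sigma) = Σ λ_i = 22 + 20 + 19 = 61.

Step 2 — fraction explained by component i = λ_i / Σ λ:
  PC1: 22/61 = 0.3607
  PC2: 20/61 = 0.3279
  PC3: 19/61 = 0.3115

Step 3 — cumulative fraction after k components = (λ_1 + ... + λ_k) / Σ λ:
  k = 1: 22/61 = 0.3607
  k = 2: (22 + 20)/61 = 42/61 = 0.6885
  k = 3: (22 + 20 + 19)/61 = 61/61 = 1

Summary (fraction, with percent):

explained: PC1 0.3607 (36.07%), PC2 0.3279 (32.79%), PC3 0.3115 (31.15%);  cumulative: 0.3607, 0.6885, 1


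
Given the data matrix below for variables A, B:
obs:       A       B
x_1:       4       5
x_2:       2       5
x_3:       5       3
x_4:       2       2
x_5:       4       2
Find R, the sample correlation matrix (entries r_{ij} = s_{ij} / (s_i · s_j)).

Step 1 — column means:
  mean(A) = (4 + 2 + 5 + 2 + 4) / 5 = 17/5 = 3.4
  mean(B) = (5 + 5 + 3 + 2 + 2) / 5 = 17/5 = 3.4

Step 2 — sample variances and covariances s[i,j] = (1/(n-1)) · Σ_k (x_{k,i} - mean_i) · (x_{k,j} - mean_j), with n-1 = 4:
  s[A,A] = ((0.6)·(0.6) + (-1.4)·(-1.4) + (1.6)·(1.6) + (-1.4)·(-1.4) + (0.6)·(0.6)) / 4 = 7.2/4 = 1.8
  s[A,B] = ((0.6)·(1.6) + (-1.4)·(1.6) + (1.6)·(-0.4) + (-1.4)·(-1.4) + (0.6)·(-1.4)) / 4 = -0.8/4 = -0.2
  s[B,B] = ((1.6)·(1.6) + (1.6)·(1.6) + (-0.4)·(-0.4) + (-1.4)·(-1.4) + (-1.4)·(-1.4)) / 4 = 9.2/4 = 2.3
  Sample standard deviations s_i = √(s[i,i]):
  s(A) = √(1.8) = 1.3416
  s(B) = √(2.3) = 1.5166

Step 3 — r_{ij} = s_{ij} / (s_i · s_j):
  r[A,A] = 1 (diagonal).
  r[A,B] = -0.2 / (1.3416 · 1.5166) = -0.2 / 2.0347 = -0.0983
  r[B,B] = 1 (diagonal).

R is symmetric with unit diagonal. Assembling:

R = [[1, -0.0983],
 [-0.0983, 1]]


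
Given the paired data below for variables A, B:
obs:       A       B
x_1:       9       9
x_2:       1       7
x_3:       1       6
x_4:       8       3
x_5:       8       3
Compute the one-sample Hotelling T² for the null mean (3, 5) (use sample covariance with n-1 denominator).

Step 1 — sample mean vector:
  mean(A) = (9 + 1 + 1 + 8 + 8) / 5 = 27/5 = 5.4
  mean(B) = (9 + 7 + 6 + 3 + 3) / 5 = 28/5 = 5.6
  x̄ = (5.4, 5.6),  deviation x̄ - mu_0 = (5.4, 5.6) - (3, 5) = (2.4, 0.6).

Step 2 — sample covariance matrix, S[i,j] = (1/(n-1)) · Σ_k (x_{k,i} - mean_i) · (x_{k,j} - mean_j), divisor n-1 = 4:
  S[A,A] = ((3.6)·(3.6) + (-4.4)·(-4.4) + (-4.4)·(-4.4) + (2.6)·(2.6) + (2.6)·(2.6)) / 4 = 65.2/4 = 16.3
  S[A,B] = ((3.6)·(3.4) + (-4.4)·(1.4) + (-4.4)·(0.4) + (2.6)·(-2.6) + (2.6)·(-2.6)) / 4 = -9.2/4 = -2.3
  S[B,B] = ((3.4)·(3.4) + (1.4)·(1.4) + (0.4)·(0.4) + (-2.6)·(-2.6) + (-2.6)·(-2.6)) / 4 = 27.2/4 = 6.8
  S = [[16.3, -2.3],
 [-2.3, 6.8]].

Step 3 — invert S. det(S) = 16.3·6.8 - (-2.3)² = 105.55.
  S^{-1} = (1/det) · [[d, -b], [-b, a]] = [[0.0644, 0.0218],
 [0.0218, 0.1544]].

Step 4 — quadratic form (x̄ - mu_0)^T · S^{-1} · (x̄ - mu_0):
  S^{-1} · (x̄ - mu_0) = (0.1677, 0.145),
  (x̄ - mu_0)^T · [...] = (2.4)·(0.1677) + (0.6)·(0.145) = 0.4894.

Step 5 — scale by n: T² = 5 · 0.4894 = 2.4472.

T² ≈ 2.4472


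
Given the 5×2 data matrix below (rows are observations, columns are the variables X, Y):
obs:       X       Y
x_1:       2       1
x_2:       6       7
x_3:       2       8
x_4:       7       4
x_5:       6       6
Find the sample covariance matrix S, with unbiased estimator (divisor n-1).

Step 1 — column means:
  mean(X) = (2 + 6 + 2 + 7 + 6) / 5 = 23/5 = 4.6
  mean(Y) = (1 + 7 + 8 + 4 + 6) / 5 = 26/5 = 5.2

Step 2 — sample covariance S[i,j] = (1/(n-1)) · Σ_k (x_{k,i} - mean_i) · (x_{k,j} - mean_j), with n-1 = 4.
  S[X,X] = ((-2.6)·(-2.6) + (1.4)·(1.4) + (-2.6)·(-2.6) + (2.4)·(2.4) + (1.4)·(1.4)) / 4 = 23.2/4 = 5.8
  S[X,Y] = ((-2.6)·(-4.2) + (1.4)·(1.8) + (-2.6)·(2.8) + (2.4)·(-1.2) + (1.4)·(0.8)) / 4 = 4.4/4 = 1.1
  S[Y,Y] = ((-4.2)·(-4.2) + (1.8)·(1.8) + (2.8)·(2.8) + (-1.2)·(-1.2) + (0.8)·(0.8)) / 4 = 30.8/4 = 7.7

S is symmetric (S[j,i] = S[i,j]). Assembling:

S = [[5.8, 1.1],
 [1.1, 7.7]]


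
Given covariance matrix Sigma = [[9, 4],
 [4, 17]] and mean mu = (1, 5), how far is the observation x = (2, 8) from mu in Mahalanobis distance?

Step 1 — centre the observation: (x - mu) = (1, 3).

Step 2 — invert Sigma. det(Sigma) = 9·17 - (4)² = 137.
  Sigma^{-1} = (1/det) · [[d, -b], [-b, a]] = [[0.1241, -0.0292],
 [-0.0292, 0.0657]].

Step 3 — form the quadratic (x - mu)^T · Sigma^{-1} · (x - mu):
  Sigma^{-1} · (x - mu) = (0.0365, 0.1679).
  (x - mu)^T · [Sigma^{-1} · (x - mu)] = (1)·(0.0365) + (3)·(0.1679) = 0.5401.

Step 4 — take square root: d = √(0.5401) ≈ 0.7349.

d(x, mu) = √(0.5401) ≈ 0.7349


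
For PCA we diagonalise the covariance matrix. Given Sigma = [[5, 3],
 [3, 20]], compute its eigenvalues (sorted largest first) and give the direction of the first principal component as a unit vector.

Step 1 — characteristic polynomial of 2×2 Sigma:
  det(Sigma - λI) = λ² - trace · λ + det = 0.
  trace = 5 + 20 = 25, det = 5·20 - (3)² = 91.
Step 2 — discriminant:
  Δ = trace² - 4·det = 625 - 364 = 261.
Step 3 — eigenvalues:
  λ = (trace ± √Δ)/2 = (25 ± 16.1555)/2,
  λ_1 = 20.5777,  λ_2 = 4.4223.

Step 4 — unit eigenvector for λ_1: solve (Sigma - λ_1 I)v = 0. First row:
  (5 - 20.5777)·v_x + (3)·v_y = 0, i.e. (-15.5777)·v_x + (3)·v_y = 0,
  so v ∝ (b, λ_1 - a) = (3, 15.5777) = u.
  ||u|| = √((3)² + (15.5777)²) = √(251.6662) ≈ 15.864,
  v_1 = u/||u|| ≈ (0.1891, 0.982) (||v_1|| = 1).

λ_1 = 20.5777,  λ_2 = 4.4223;  v_1 ≈ (0.1891, 0.982)


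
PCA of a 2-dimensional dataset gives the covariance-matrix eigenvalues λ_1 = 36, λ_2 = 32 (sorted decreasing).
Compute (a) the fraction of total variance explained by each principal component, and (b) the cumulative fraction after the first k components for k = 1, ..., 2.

Step 1 — total variance = trace(Sigma) = Σ λ_i = 36 + 32 = 68.

Step 2 — fraction explained by component i = λ_i / Σ λ:
  PC1: 36/68 = 0.5294
  PC2: 32/68 = 0.4706

Step 3 — cumulative fraction after k components = (λ_1 + ... + λ_k) / Σ λ:
  k = 1: 36/68 = 0.5294
  k = 2: (36 + 32)/68 = 68/68 = 1

Summary (fraction, with percent):

explained: PC1 0.5294 (52.94%), PC2 0.4706 (47.06%);  cumulative: 0.5294, 1


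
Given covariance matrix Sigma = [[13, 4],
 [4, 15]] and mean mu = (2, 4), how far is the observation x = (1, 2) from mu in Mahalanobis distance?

Step 1 — centre the observation: (x - mu) = (-1, -2).

Step 2 — invert Sigma. det(Sigma) = 13·15 - (4)² = 179.
  Sigma^{-1} = (1/det) · [[d, -b], [-b, a]] = [[0.0838, -0.0223],
 [-0.0223, 0.0726]].

Step 3 — form the quadratic (x - mu)^T · Sigma^{-1} · (x - mu):
  Sigma^{-1} · (x - mu) = (-0.0391, -0.1229).
  (x - mu)^T · [Sigma^{-1} · (x - mu)] = (-1)·(-0.0391) + (-2)·(-0.1229) = 0.2849.

Step 4 — take square root: d = √(0.2849) ≈ 0.5338.

d(x, mu) = √(0.2849) ≈ 0.5338


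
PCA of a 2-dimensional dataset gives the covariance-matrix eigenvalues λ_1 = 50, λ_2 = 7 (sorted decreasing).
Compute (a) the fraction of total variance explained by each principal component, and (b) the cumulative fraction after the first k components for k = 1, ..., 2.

Step 1 — total variance = trace(Sigma) = Σ λ_i = 50 + 7 = 57.

Step 2 — fraction explained by component i = λ_i / Σ λ:
  PC1: 50/57 = 0.8772
  PC2: 7/57 = 0.1228

Step 3 — cumulative fraction after k components = (λ_1 + ... + λ_k) / Σ λ:
  k = 1: 50/57 = 0.8772
  k = 2: (50 + 7)/57 = 57/57 = 1

Summary (fraction, with percent):

explained: PC1 0.8772 (87.72%), PC2 0.1228 (12.28%);  cumulative: 0.8772, 1


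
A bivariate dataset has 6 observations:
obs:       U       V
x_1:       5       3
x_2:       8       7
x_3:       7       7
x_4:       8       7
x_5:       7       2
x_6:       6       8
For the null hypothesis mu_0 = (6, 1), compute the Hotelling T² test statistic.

Step 1 — sample mean vector:
  mean(U) = (5 + 8 + 7 + 8 + 7 + 6) / 6 = 41/6 = 6.8333
  mean(V) = (3 + 7 + 7 + 7 + 2 + 8) / 6 = 34/6 = 5.6667
  x̄ = (6.8333, 5.6667),  deviation x̄ - mu_0 = (6.8333, 5.6667) - (6, 1) = (0.8333, 4.6667).

Step 2 — sample covariance matrix, S[i,j] = (1/(n-1)) · Σ_k (x_{k,i} - mean_i) · (x_{k,j} - mean_j), divisor n-1 = 5:
  S[U,U] = ((-1.8333)·(-1.8333) + (1.1667)·(1.1667) + (0.1667)·(0.1667) + (1.1667)·(1.1667) + (0.1667)·(0.1667) + (-0.8333)·(-0.8333)) / 5 = 6.8333/5 = 1.3667
  S[U,V] = ((-1.8333)·(-2.6667) + (1.1667)·(1.3333) + (0.1667)·(1.3333) + (1.1667)·(1.3333) + (0.1667)·(-3.6667) + (-0.8333)·(2.3333)) / 5 = 5.6667/5 = 1.1333
  S[V,V] = ((-2.6667)·(-2.6667) + (1.3333)·(1.3333) + (1.3333)·(1.3333) + (1.3333)·(1.3333) + (-3.6667)·(-3.6667) + (2.3333)·(2.3333)) / 5 = 31.3333/5 = 6.2667
  S = [[1.3667, 1.1333],
 [1.1333, 6.2667]].

Step 3 — invert S. det(S) = 1.3667·6.2667 - (1.1333)² = 7.28.
  S^{-1} = (1/det) · [[d, -b], [-b, a]] = [[0.8608, -0.1557],
 [-0.1557, 0.1877]].

Step 4 — quadratic form (x̄ - mu_0)^T · S^{-1} · (x̄ - mu_0):
  S^{-1} · (x̄ - mu_0) = (-0.0092, 0.7463),
  (x̄ - mu_0)^T · [...] = (0.8333)·(-0.0092) + (4.6667)·(0.7463) = 3.4753.

Step 5 — scale by n: T² = 6 · 3.4753 = 20.8516.

T² ≈ 20.8516


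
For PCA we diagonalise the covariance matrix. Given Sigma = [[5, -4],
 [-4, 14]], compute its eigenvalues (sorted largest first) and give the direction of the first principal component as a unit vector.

Step 1 — characteristic polynomial of 2×2 Sigma:
  det(Sigma - λI) = λ² - trace · λ + det = 0.
  trace = 5 + 14 = 19, det = 5·14 - (-4)² = 54.
Step 2 — discriminant:
  Δ = trace² - 4·det = 361 - 216 = 145.
Step 3 — eigenvalues:
  λ = (trace ± √Δ)/2 = (19 ± 12.0416)/2,
  λ_1 = 15.5208,  λ_2 = 3.4792.

Step 4 — unit eigenvector for λ_1: solve (Sigma - λ_1 I)v = 0. First row:
  (5 - 15.5208)·v_x + (-4)·v_y = 0, i.e. (-10.5208)·v_x + (-4)·v_y = 0,
  so v ∝ (b, λ_1 - a) = (-4, 10.5208); multiply by -1 so the first entry is positive: u = (4, -10.5208).
  ||u|| = √((4)² + (-10.5208)²) = √(126.6872) ≈ 11.2555,
  v_1 = u/||u|| ≈ (0.3554, -0.9347) (||v_1|| = 1).

λ_1 = 15.5208,  λ_2 = 3.4792;  v_1 ≈ (0.3554, -0.9347)


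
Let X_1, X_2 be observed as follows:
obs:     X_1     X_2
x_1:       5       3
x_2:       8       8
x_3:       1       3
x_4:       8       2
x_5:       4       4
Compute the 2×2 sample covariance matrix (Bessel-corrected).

Step 1 — column means:
  mean(X_1) = (5 + 8 + 1 + 8 + 4) / 5 = 26/5 = 5.2
  mean(X_2) = (3 + 8 + 3 + 2 + 4) / 5 = 20/5 = 4

Step 2 — sample covariance S[i,j] = (1/(n-1)) · Σ_k (x_{k,i} - mean_i) · (x_{k,j} - mean_j), with n-1 = 4.
  S[X_1,X_1] = ((-0.2)·(-0.2) + (2.8)·(2.8) + (-4.2)·(-4.2) + (2.8)·(2.8) + (-1.2)·(-1.2)) / 4 = 34.8/4 = 8.7
  S[X_1,X_2] = ((-0.2)·(-1) + (2.8)·(4) + (-4.2)·(-1) + (2.8)·(-2) + (-1.2)·(0)) / 4 = 10/4 = 2.5
  S[X_2,X_2] = ((-1)·(-1) + (4)·(4) + (-1)·(-1) + (-2)·(-2) + (0)·(0)) / 4 = 22/4 = 5.5

S is symmetric (S[j,i] = S[i,j]). Assembling:

S = [[8.7, 2.5],
 [2.5, 5.5]]


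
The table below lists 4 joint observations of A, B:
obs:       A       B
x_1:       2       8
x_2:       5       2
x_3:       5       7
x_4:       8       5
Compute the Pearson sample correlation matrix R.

Step 1 — column means:
  mean(A) = (2 + 5 + 5 + 8) / 4 = 20/4 = 5
  mean(B) = (8 + 2 + 7 + 5) / 4 = 22/4 = 5.5

Step 2 — sample variances and covariances s[i,j] = (1/(n-1)) · Σ_k (x_{k,i} - mean_i) · (x_{k,j} - mean_j), with n-1 = 3:
  s[A,A] = ((-3)·(-3) + (0)·(0) + (0)·(0) + (3)·(3)) / 3 = 18/3 = 6
  s[A,B] = ((-3)·(2.5) + (0)·(-3.5) + (0)·(1.5) + (3)·(-0.5)) / 3 = -9/3 = -3
  s[B,B] = ((2.5)·(2.5) + (-3.5)·(-3.5) + (1.5)·(1.5) + (-0.5)·(-0.5)) / 3 = 21/3 = 7
  Sample standard deviations s_i = √(s[i,i]):
  s(A) = √(6) = 2.4495
  s(B) = √(7) = 2.6458

Step 3 — r_{ij} = s_{ij} / (s_i · s_j):
  r[A,A] = 1 (diagonal).
  r[A,B] = -3 / (2.4495 · 2.6458) = -3 / 6.4807 = -0.4629
  r[B,B] = 1 (diagonal).

R is symmetric with unit diagonal. Assembling:

R = [[1, -0.4629],
 [-0.4629, 1]]


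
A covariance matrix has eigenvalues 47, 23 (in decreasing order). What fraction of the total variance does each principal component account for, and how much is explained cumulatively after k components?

Step 1 — total variance = trace(Sigma) = Σ λ_i = 47 + 23 = 70.

Step 2 — fraction explained by component i = λ_i / Σ λ:
  PC1: 47/70 = 0.6714
  PC2: 23/70 = 0.3286

Step 3 — cumulative fraction after k components = (λ_1 + ... + λ_k) / Σ λ:
  k = 1: 47/70 = 0.6714
  k = 2: (47 + 23)/70 = 70/70 = 1

Summary (fraction, with percent):

explained: PC1 0.6714 (67.14%), PC2 0.3286 (32.86%);  cumulative: 0.6714, 1


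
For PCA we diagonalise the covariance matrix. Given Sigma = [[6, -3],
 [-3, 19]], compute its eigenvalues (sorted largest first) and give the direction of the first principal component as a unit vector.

Step 1 — characteristic polynomial of 2×2 Sigma:
  det(Sigma - λI) = λ² - trace · λ + det = 0.
  trace = 6 + 19 = 25, det = 6·19 - (-3)² = 105.
Step 2 — discriminant:
  Δ = trace² - 4·det = 625 - 420 = 205.
Step 3 — eigenvalues:
  λ = (trace ± √Δ)/2 = (25 ± 14.3178)/2,
  λ_1 = 19.6589,  λ_2 = 5.3411.

Step 4 — unit eigenvector for λ_1: solve (Sigma - λ_1 I)v = 0. First row:
  (6 - 19.6589)·v_x + (-3)·v_y = 0, i.e. (-13.6589)·v_x + (-3)·v_y = 0,
  so v ∝ (b, λ_1 - a) = (-3, 13.6589); multiply by -1 so the first entry is positive: u = (3, -13.6589).
  ||u|| = √((3)² + (-13.6589)²) = √(195.5658) ≈ 13.9845,
  v_1 = u/||u|| ≈ (0.2145, -0.9767) (||v_1|| = 1).

λ_1 = 19.6589,  λ_2 = 5.3411;  v_1 ≈ (0.2145, -0.9767)


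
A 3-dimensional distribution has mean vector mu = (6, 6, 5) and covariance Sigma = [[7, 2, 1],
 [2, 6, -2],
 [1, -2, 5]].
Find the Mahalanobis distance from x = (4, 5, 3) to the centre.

Step 1 — centre the observation: (x - mu) = (-2, -1, -2).

Step 2 — invert Sigma (cofactor / det for 3×3, or solve directly):
  Sigma^{-1} = [[0.1757, -0.0811, -0.0676],
 [-0.0811, 0.2297, 0.1081],
 [-0.0676, 0.1081, 0.2568]].

Step 3 — form the quadratic (x - mu)^T · Sigma^{-1} · (x - mu):
  Sigma^{-1} · (x - mu) = (-0.1351, -0.2838, -0.4865).
  (x - mu)^T · [Sigma^{-1} · (x - mu)] = (-2)·(-0.1351) + (-1)·(-0.2838) + (-2)·(-0.4865) = 1.527.

Step 4 — take square root: d = √(1.527) ≈ 1.2357.

d(x, mu) = √(1.527) ≈ 1.2357


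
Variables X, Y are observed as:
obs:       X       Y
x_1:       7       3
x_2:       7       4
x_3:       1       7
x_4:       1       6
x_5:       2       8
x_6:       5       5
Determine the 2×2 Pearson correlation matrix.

Step 1 — column means:
  mean(X) = (7 + 7 + 1 + 1 + 2 + 5) / 6 = 23/6 = 3.8333
  mean(Y) = (3 + 4 + 7 + 6 + 8 + 5) / 6 = 33/6 = 5.5

Step 2 — sample variances and covariances s[i,j] = (1/(n-1)) · Σ_k (x_{k,i} - mean_i) · (x_{k,j} - mean_j), with n-1 = 5:
  s[X,X] = ((3.1667)·(3.1667) + (3.1667)·(3.1667) + (-2.8333)·(-2.8333) + (-2.8333)·(-2.8333) + (-1.8333)·(-1.8333) + (1.1667)·(1.1667)) / 5 = 40.8333/5 = 8.1667
  s[X,Y] = ((3.1667)·(-2.5) + (3.1667)·(-1.5) + (-2.8333)·(1.5) + (-2.8333)·(0.5) + (-1.8333)·(2.5) + (1.1667)·(-0.5)) / 5 = -23.5/5 = -4.7
  s[Y,Y] = ((-2.5)·(-2.5) + (-1.5)·(-1.5) + (1.5)·(1.5) + (0.5)·(0.5) + (2.5)·(2.5) + (-0.5)·(-0.5)) / 5 = 17.5/5 = 3.5
  Sample standard deviations s_i = √(s[i,i]):
  s(X) = √(8.1667) = 2.8577
  s(Y) = √(3.5) = 1.8708

Step 3 — r_{ij} = s_{ij} / (s_i · s_j):
  r[X,X] = 1 (diagonal).
  r[X,Y] = -4.7 / (2.8577 · 1.8708) = -4.7 / 5.3463 = -0.8791
  r[Y,Y] = 1 (diagonal).

R is symmetric with unit diagonal. Assembling:

R = [[1, -0.8791],
 [-0.8791, 1]]


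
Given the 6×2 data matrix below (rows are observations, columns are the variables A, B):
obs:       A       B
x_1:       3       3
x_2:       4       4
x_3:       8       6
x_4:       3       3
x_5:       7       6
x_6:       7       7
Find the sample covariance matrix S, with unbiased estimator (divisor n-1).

Step 1 — column means:
  mean(A) = (3 + 4 + 8 + 3 + 7 + 7) / 6 = 32/6 = 5.3333
  mean(B) = (3 + 4 + 6 + 3 + 6 + 7) / 6 = 29/6 = 4.8333

Step 2 — sample covariance S[i,j] = (1/(n-1)) · Σ_k (x_{k,i} - mean_i) · (x_{k,j} - mean_j), with n-1 = 5.
  S[A,A] = ((-2.3333)·(-2.3333) + (-1.3333)·(-1.3333) + (2.6667)·(2.6667) + (-2.3333)·(-2.3333) + (1.6667)·(1.6667) + (1.6667)·(1.6667)) / 5 = 25.3333/5 = 5.0667
  S[A,B] = ((-2.3333)·(-1.8333) + (-1.3333)·(-0.8333) + (2.6667)·(1.1667) + (-2.3333)·(-1.8333) + (1.6667)·(1.1667) + (1.6667)·(2.1667)) / 5 = 18.3333/5 = 3.6667
  S[B,B] = ((-1.8333)·(-1.8333) + (-0.8333)·(-0.8333) + (1.1667)·(1.1667) + (-1.8333)·(-1.8333) + (1.1667)·(1.1667) + (2.1667)·(2.1667)) / 5 = 14.8333/5 = 2.9667

S is symmetric (S[j,i] = S[i,j]). Assembling:

S = [[5.0667, 3.6667],
 [3.6667, 2.9667]]


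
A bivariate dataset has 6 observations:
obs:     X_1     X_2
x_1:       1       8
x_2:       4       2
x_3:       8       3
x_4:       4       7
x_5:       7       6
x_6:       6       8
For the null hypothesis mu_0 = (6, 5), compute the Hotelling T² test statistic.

Step 1 — sample mean vector:
  mean(X_1) = (1 + 4 + 8 + 4 + 7 + 6) / 6 = 30/6 = 5
  mean(X_2) = (8 + 2 + 3 + 7 + 6 + 8) / 6 = 34/6 = 5.6667
  x̄ = (5, 5.6667),  deviation x̄ - mu_0 = (5, 5.6667) - (6, 5) = (-1, 0.6667).

Step 2 — sample covariance matrix, S[i,j] = (1/(n-1)) · Σ_k (x_{k,i} - mean_i) · (x_{k,j} - mean_j), divisor n-1 = 5:
  S[X_1,X_1] = ((-4)·(-4) + (-1)·(-1) + (3)·(3) + (-1)·(-1) + (2)·(2) + (1)·(1)) / 5 = 32/5 = 6.4
  S[X_1,X_2] = ((-4)·(2.3333) + (-1)·(-3.6667) + (3)·(-2.6667) + (-1)·(1.3333) + (2)·(0.3333) + (1)·(2.3333)) / 5 = -12/5 = -2.4
  S[X_2,X_2] = ((2.3333)·(2.3333) + (-3.6667)·(-3.6667) + (-2.6667)·(-2.6667) + (1.3333)·(1.3333) + (0.3333)·(0.3333) + (2.3333)·(2.3333)) / 5 = 33.3333/5 = 6.6667
  S = [[6.4, -2.4],
 [-2.4, 6.6667]].

Step 3 — invert S. det(S) = 6.4·6.6667 - (-2.4)² = 36.9067.
  S^{-1} = (1/det) · [[d, -b], [-b, a]] = [[0.1806, 0.065],
 [0.065, 0.1734]].

Step 4 — quadratic form (x̄ - mu_0)^T · S^{-1} · (x̄ - mu_0):
  S^{-1} · (x̄ - mu_0) = (-0.1373, 0.0506),
  (x̄ - mu_0)^T · [...] = (-1)·(-0.1373) + (0.6667)·(0.0506) = 0.171.

Step 5 — scale by n: T² = 6 · 0.171 = 1.026.

T² ≈ 1.026


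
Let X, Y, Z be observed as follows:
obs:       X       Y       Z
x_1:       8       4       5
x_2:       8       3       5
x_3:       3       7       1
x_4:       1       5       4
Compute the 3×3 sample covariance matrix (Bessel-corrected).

Step 1 — column means:
  mean(X) = (8 + 8 + 3 + 1) / 4 = 20/4 = 5
  mean(Y) = (4 + 3 + 7 + 5) / 4 = 19/4 = 4.75
  mean(Z) = (5 + 5 + 1 + 4) / 4 = 15/4 = 3.75

Step 2 — sample covariance S[i,j] = (1/(n-1)) · Σ_k (x_{k,i} - mean_i) · (x_{k,j} - mean_j), with n-1 = 3.
  S[X,X] = ((3)·(3) + (3)·(3) + (-2)·(-2) + (-4)·(-4)) / 3 = 38/3 = 12.6667
  S[X,Y] = ((3)·(-0.75) + (3)·(-1.75) + (-2)·(2.25) + (-4)·(0.25)) / 3 = -13/3 = -4.3333
  S[X,Z] = ((3)·(1.25) + (3)·(1.25) + (-2)·(-2.75) + (-4)·(0.25)) / 3 = 12/3 = 4
  S[Y,Y] = ((-0.75)·(-0.75) + (-1.75)·(-1.75) + (2.25)·(2.25) + (0.25)·(0.25)) / 3 = 8.75/3 = 2.9167
  S[Y,Z] = ((-0.75)·(1.25) + (-1.75)·(1.25) + (2.25)·(-2.75) + (0.25)·(0.25)) / 3 = -9.25/3 = -3.0833
  S[Z,Z] = ((1.25)·(1.25) + (1.25)·(1.25) + (-2.75)·(-2.75) + (0.25)·(0.25)) / 3 = 10.75/3 = 3.5833

S is symmetric (S[j,i] = S[i,j]). Assembling:

S = [[12.6667, -4.3333, 4],
 [-4.3333, 2.9167, -3.0833],
 [4, -3.0833, 3.5833]]


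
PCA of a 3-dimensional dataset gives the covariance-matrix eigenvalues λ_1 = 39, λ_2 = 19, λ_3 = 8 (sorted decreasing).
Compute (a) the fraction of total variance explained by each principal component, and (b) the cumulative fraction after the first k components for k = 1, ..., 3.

Step 1 — total variance = trace(Sigma) = Σ λ_i = 39 + 19 + 8 = 66.

Step 2 — fraction explained by component i = λ_i / Σ λ:
  PC1: 39/66 = 0.5909
  PC2: 19/66 = 0.2879
  PC3: 8/66 = 0.1212

Step 3 — cumulative fraction after k components = (λ_1 + ... + λ_k) / Σ λ:
  k = 1: 39/66 = 0.5909
  k = 2: (39 + 19)/66 = 58/66 = 0.8788
  k = 3: (39 + 19 + 8)/66 = 66/66 = 1

Summary (fraction, with percent):

explained: PC1 0.5909 (59.09%), PC2 0.2879 (28.79%), PC3 0.1212 (12.12%);  cumulative: 0.5909, 0.8788, 1


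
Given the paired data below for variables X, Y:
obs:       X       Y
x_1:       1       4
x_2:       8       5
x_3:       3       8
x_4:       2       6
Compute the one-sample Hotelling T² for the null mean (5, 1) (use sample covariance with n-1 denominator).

Step 1 — sample mean vector:
  mean(X) = (1 + 8 + 3 + 2) / 4 = 14/4 = 3.5
  mean(Y) = (4 + 5 + 8 + 6) / 4 = 23/4 = 5.75
  x̄ = (3.5, 5.75),  deviation x̄ - mu_0 = (3.5, 5.75) - (5, 1) = (-1.5, 4.75).

Step 2 — sample covariance matrix, S[i,j] = (1/(n-1)) · Σ_k (x_{k,i} - mean_i) · (x_{k,j} - mean_j), divisor n-1 = 3:
  S[X,X] = ((-2.5)·(-2.5) + (4.5)·(4.5) + (-0.5)·(-0.5) + (-1.5)·(-1.5)) / 3 = 29/3 = 9.6667
  S[X,Y] = ((-2.5)·(-1.75) + (4.5)·(-0.75) + (-0.5)·(2.25) + (-1.5)·(0.25)) / 3 = -0.5/3 = -0.1667
  S[Y,Y] = ((-1.75)·(-1.75) + (-0.75)·(-0.75) + (2.25)·(2.25) + (0.25)·(0.25)) / 3 = 8.75/3 = 2.9167
  S = [[9.6667, -0.1667],
 [-0.1667, 2.9167]].

Step 3 — invert S. det(S) = 9.6667·2.9167 - (-0.1667)² = 28.1667.
  S^{-1} = (1/det) · [[d, -b], [-b, a]] = [[0.1036, 0.0059],
 [0.0059, 0.3432]].

Step 4 — quadratic form (x̄ - mu_0)^T · S^{-1} · (x̄ - mu_0):
  S^{-1} · (x̄ - mu_0) = (-0.1272, 1.6213),
  (x̄ - mu_0)^T · [...] = (-1.5)·(-0.1272) + (4.75)·(1.6213) = 7.892.

Step 5 — scale by n: T² = 4 · 7.892 = 31.568.

T² ≈ 31.568


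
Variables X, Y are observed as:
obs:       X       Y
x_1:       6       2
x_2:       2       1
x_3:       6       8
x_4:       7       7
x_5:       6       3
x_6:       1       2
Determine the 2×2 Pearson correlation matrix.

Step 1 — column means:
  mean(X) = (6 + 2 + 6 + 7 + 6 + 1) / 6 = 28/6 = 4.6667
  mean(Y) = (2 + 1 + 8 + 7 + 3 + 2) / 6 = 23/6 = 3.8333

Step 2 — sample variances and covariances s[i,j] = (1/(n-1)) · Σ_k (x_{k,i} - mean_i) · (x_{k,j} - mean_j), with n-1 = 5:
  s[X,X] = ((1.3333)·(1.3333) + (-2.6667)·(-2.6667) + (1.3333)·(1.3333) + (2.3333)·(2.3333) + (1.3333)·(1.3333) + (-3.6667)·(-3.6667)) / 5 = 31.3333/5 = 6.2667
  s[X,Y] = ((1.3333)·(-1.8333) + (-2.6667)·(-2.8333) + (1.3333)·(4.1667) + (2.3333)·(3.1667) + (1.3333)·(-0.8333) + (-3.6667)·(-1.8333)) / 5 = 23.6667/5 = 4.7333
  s[Y,Y] = ((-1.8333)·(-1.8333) + (-2.8333)·(-2.8333) + (4.1667)·(4.1667) + (3.1667)·(3.1667) + (-0.8333)·(-0.8333) + (-1.8333)·(-1.8333)) / 5 = 42.8333/5 = 8.5667
  Sample standard deviations s_i = √(s[i,i]):
  s(X) = √(6.2667) = 2.5033
  s(Y) = √(8.5667) = 2.9269

Step 3 — r_{ij} = s_{ij} / (s_i · s_j):
  r[X,X] = 1 (diagonal).
  r[X,Y] = 4.7333 / (2.5033 · 2.9269) = 4.7333 / 7.327 = 0.646
  r[Y,Y] = 1 (diagonal).

R is symmetric with unit diagonal. Assembling:

R = [[1, 0.646],
 [0.646, 1]]


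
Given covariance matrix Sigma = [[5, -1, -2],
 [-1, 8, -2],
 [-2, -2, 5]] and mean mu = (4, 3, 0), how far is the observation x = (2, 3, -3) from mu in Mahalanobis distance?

Step 1 — centre the observation: (x - mu) = (-2, 0, -3).

Step 2 — invert Sigma (cofactor / det for 3×3, or solve directly):
  Sigma^{-1} = [[0.2667, 0.0667, 0.1333],
 [0.0667, 0.1556, 0.0889],
 [0.1333, 0.0889, 0.2889]].

Step 3 — form the quadratic (x - mu)^T · Sigma^{-1} · (x - mu):
  Sigma^{-1} · (x - mu) = (-0.9333, -0.4, -1.1333).
  (x - mu)^T · [Sigma^{-1} · (x - mu)] = (-2)·(-0.9333) + (0)·(-0.4) + (-3)·(-1.1333) = 5.2667.

Step 4 — take square root: d = √(5.2667) ≈ 2.2949.

d(x, mu) = √(5.2667) ≈ 2.2949


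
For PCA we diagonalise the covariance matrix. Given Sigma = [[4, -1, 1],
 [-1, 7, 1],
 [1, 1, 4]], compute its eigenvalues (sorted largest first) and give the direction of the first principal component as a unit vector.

Step 1 — characteristic polynomial p(λ) = det(λI - Sigma) = λ³ - tr·λ² + c_1·λ - det, where tr = trace, c_1 = sum of the principal 2×2 minors, det = det(Sigma):
  tr = 4 + 7 + 4 = 15,
  c_1 = (4·7 - (-1)²) + (4·4 - (1)²) + (7·4 - (1)²) = 27 + 15 + 27 = 69,
  det = 4·(7·4 - (1)²) - (-1)·((-1)·4 - (1)·(1)) + (1)·((-1)·(1) - 7·(1)) = 4·(27) - (-1)·(-5) + (1)·(-8) = 95.
  So p(λ) = λ³ - 15λ² + 69λ - 95.
Step 2 — look for an integer root (rational root theorem: any rational root is an integer divisor of 95). Testing λ = 5:
  p(5) = 125 - 375 + 345 - 95 = 0  ✓
  Dividing out (λ - 5): p(λ) = (λ - 5)(λ² - 10λ + 19).
Step 3 — remaining eigenvalues from the quadratic λ² - 10λ + 19 = 0:
  Δ = 10² - 4·19 = 100 - 76 = 24,  λ = (10 ± √24)/2 = (10 ± 4.899)/2 ≈ 7.4495 or 2.5505.
  Sorted: λ_1 = 7.4495,  λ_2 = 5,  λ_3 = 2.5505  (check: sum = 15 = tr ✓).

Step 4 — unit eigenvector for λ_1 ≈ 7.4495: v spans the null space of (Sigma - λ_1 I), whose rows are
  r_1 = (-3.4495, -1, 1),  r_2 = (-1, -0.4495, 1),  r_3 = (1, 1, -3.4495).
  v is orthogonal to every row, so take v ∝ r_1 × r_2 = ((-1)·(1) - (1)·(-0.4495), (1)·(-1) - (-3.4495)·(1), (-3.4495)·(-0.4495) - (-1)·(-1)) ≈ (-0.5505, 2.4495, 0.5505).
  Rescale (multiply by -1 so the first nonzero entry is positive): u = (0.5505, -2.4495, -0.5505).
  ||u|| = √((0.5505)² + (-2.4495)² + (-0.5505)²) = √(6.6061) ≈ 2.5702,  v_1 = u/||u|| ≈ (0.2142, -0.953, -0.2142) (||v_1|| = 1).

λ_1 = 7.4495,  λ_2 = 5,  λ_3 = 2.5505;  v_1 ≈ (0.2142, -0.953, -0.2142)


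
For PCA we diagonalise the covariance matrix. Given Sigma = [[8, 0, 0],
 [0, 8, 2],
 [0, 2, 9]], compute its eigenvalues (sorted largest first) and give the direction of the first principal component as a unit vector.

Step 1 — characteristic polynomial p(λ) = det(λI - Sigma) = λ³ - tr·λ² + c_1·λ - det, where tr = trace, c_1 = sum of the principal 2×2 minors, det = det(Sigma):
  tr = 8 + 8 + 9 = 25,
  c_1 = (8·8 - (0)²) + (8·9 - (0)²) + (8·9 - (2)²) = 64 + 72 + 68 = 204,
  det = 8·(8·9 - (2)²) - (0)·((0)·9 - (2)·(0)) + (0)·((0)·(2) - 8·(0)) = 8·(68) - (0)·(0) + (0)·(0) = 544.
  So p(λ) = λ³ - 25λ² + 204λ - 544.
Step 2 — look for an integer root (rational root theorem: any rational root is an integer divisor of 544). Testing λ = 8:
  p(8) = 512 - 1600 + 1632 - 544 = 0  ✓
  Dividing out (λ - 8): p(λ) = (λ - 8)(λ² - 17λ + 68).
Step 3 — remaining eigenvalues from the quadratic λ² - 17λ + 68 = 0:
  Δ = 17² - 4·68 = 289 - 272 = 17,  λ = (17 ± √17)/2 = (17 ± 4.1231)/2 ≈ 10.5616 or 6.4384.
  Sorted: λ_1 = 10.5616,  λ_2 = 8,  λ_3 = 6.4384  (check: sum = 25 = tr ✓).

Step 4 — unit eigenvector for λ_1 ≈ 10.5616: v spans the null space of (Sigma - λ_1 I), whose rows are
  r_1 = (-2.5616, 0, 0),  r_2 = (0, -2.5616, 2),  r_3 = (0, 2, -1.5616).
  v is orthogonal to every row, so take v ∝ r_1 × r_2 = ((0)·(2) - (0)·(-2.5616), (0)·(0) - (-2.5616)·(2), (-2.5616)·(-2.5616) - (0)·(0)) ≈ (0, 5.1231, 6.5616).
  Let u = (0, 5.1231, 6.5616).
  ||u|| = √((0)² + (5.1231)² + (6.5616)²) = √(69.3002) ≈ 8.3247,  v_1 = u/||u|| ≈ (0, 0.6154, 0.7882) (||v_1|| = 1).

λ_1 = 10.5616,  λ_2 = 8,  λ_3 = 6.4384;  v_1 ≈ (0, 0.6154, 0.7882)


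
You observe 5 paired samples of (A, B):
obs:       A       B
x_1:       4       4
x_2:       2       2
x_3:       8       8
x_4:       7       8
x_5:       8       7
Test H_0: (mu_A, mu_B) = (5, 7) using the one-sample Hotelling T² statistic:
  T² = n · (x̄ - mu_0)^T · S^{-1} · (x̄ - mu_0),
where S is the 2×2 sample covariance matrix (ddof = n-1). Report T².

Step 1 — sample mean vector:
  mean(A) = (4 + 2 + 8 + 7 + 8) / 5 = 29/5 = 5.8
  mean(B) = (4 + 2 + 8 + 8 + 7) / 5 = 29/5 = 5.8
  x̄ = (5.8, 5.8),  deviation x̄ - mu_0 = (5.8, 5.8) - (5, 7) = (0.8, -1.2).

Step 2 — sample covariance matrix, S[i,j] = (1/(n-1)) · Σ_k (x_{k,i} - mean_i) · (x_{k,j} - mean_j), divisor n-1 = 4:
  S[A,A] = ((-1.8)·(-1.8) + (-3.8)·(-3.8) + (2.2)·(2.2) + (1.2)·(1.2) + (2.2)·(2.2)) / 4 = 28.8/4 = 7.2
  S[A,B] = ((-1.8)·(-1.8) + (-3.8)·(-3.8) + (2.2)·(2.2) + (1.2)·(2.2) + (2.2)·(1.2)) / 4 = 27.8/4 = 6.95
  S[B,B] = ((-1.8)·(-1.8) + (-3.8)·(-3.8) + (2.2)·(2.2) + (2.2)·(2.2) + (1.2)·(1.2)) / 4 = 28.8/4 = 7.2
  S = [[7.2, 6.95],
 [6.95, 7.2]].

Step 3 — invert S. det(S) = 7.2·7.2 - (6.95)² = 3.5375.
  S^{-1} = (1/det) · [[d, -b], [-b, a]] = [[2.0353, -1.9647],
 [-1.9647, 2.0353]].

Step 4 — quadratic form (x̄ - mu_0)^T · S^{-1} · (x̄ - mu_0):
  S^{-1} · (x̄ - mu_0) = (3.9859, -4.0141),
  (x̄ - mu_0)^T · [...] = (0.8)·(3.9859) + (-1.2)·(-4.0141) = 8.0057.

Step 5 — scale by n: T² = 5 · 8.0057 = 40.0283.

T² ≈ 40.0283


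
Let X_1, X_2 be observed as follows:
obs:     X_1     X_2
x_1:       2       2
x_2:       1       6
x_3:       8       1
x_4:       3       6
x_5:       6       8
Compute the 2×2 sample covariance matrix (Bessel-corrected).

Step 1 — column means:
  mean(X_1) = (2 + 1 + 8 + 3 + 6) / 5 = 20/5 = 4
  mean(X_2) = (2 + 6 + 1 + 6 + 8) / 5 = 23/5 = 4.6

Step 2 — sample covariance S[i,j] = (1/(n-1)) · Σ_k (x_{k,i} - mean_i) · (x_{k,j} - mean_j), with n-1 = 4.
  S[X_1,X_1] = ((-2)·(-2) + (-3)·(-3) + (4)·(4) + (-1)·(-1) + (2)·(2)) / 4 = 34/4 = 8.5
  S[X_1,X_2] = ((-2)·(-2.6) + (-3)·(1.4) + (4)·(-3.6) + (-1)·(1.4) + (2)·(3.4)) / 4 = -8/4 = -2
  S[X_2,X_2] = ((-2.6)·(-2.6) + (1.4)·(1.4) + (-3.6)·(-3.6) + (1.4)·(1.4) + (3.4)·(3.4)) / 4 = 35.2/4 = 8.8

S is symmetric (S[j,i] = S[i,j]). Assembling:

S = [[8.5, -2],
 [-2, 8.8]]


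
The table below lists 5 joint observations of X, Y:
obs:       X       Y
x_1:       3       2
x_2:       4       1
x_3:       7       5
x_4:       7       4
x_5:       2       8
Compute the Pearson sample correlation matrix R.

Step 1 — column means:
  mean(X) = (3 + 4 + 7 + 7 + 2) / 5 = 23/5 = 4.6
  mean(Y) = (2 + 1 + 5 + 4 + 8) / 5 = 20/5 = 4

Step 2 — sample variances and covariances s[i,j] = (1/(n-1)) · Σ_k (x_{k,i} - mean_i) · (x_{k,j} - mean_j), with n-1 = 4:
  s[X,X] = ((-1.6)·(-1.6) + (-0.6)·(-0.6) + (2.4)·(2.4) + (2.4)·(2.4) + (-2.6)·(-2.6)) / 4 = 21.2/4 = 5.3
  s[X,Y] = ((-1.6)·(-2) + (-0.6)·(-3) + (2.4)·(1) + (2.4)·(0) + (-2.6)·(4)) / 4 = -3/4 = -0.75
  s[Y,Y] = ((-2)·(-2) + (-3)·(-3) + (1)·(1) + (0)·(0) + (4)·(4)) / 4 = 30/4 = 7.5
  Sample standard deviations s_i = √(s[i,i]):
  s(X) = √(5.3) = 2.3022
  s(Y) = √(7.5) = 2.7386

Step 3 — r_{ij} = s_{ij} / (s_i · s_j):
  r[X,X] = 1 (diagonal).
  r[X,Y] = -0.75 / (2.3022 · 2.7386) = -0.75 / 6.3048 = -0.119
  r[Y,Y] = 1 (diagonal).

R is symmetric with unit diagonal. Assembling:

R = [[1, -0.119],
 [-0.119, 1]]


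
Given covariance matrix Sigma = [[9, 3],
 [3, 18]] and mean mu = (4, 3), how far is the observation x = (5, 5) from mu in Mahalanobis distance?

Step 1 — centre the observation: (x - mu) = (1, 2).

Step 2 — invert Sigma. det(Sigma) = 9·18 - (3)² = 153.
  Sigma^{-1} = (1/det) · [[d, -b], [-b, a]] = [[0.1176, -0.0196],
 [-0.0196, 0.0588]].

Step 3 — form the quadratic (x - mu)^T · Sigma^{-1} · (x - mu):
  Sigma^{-1} · (x - mu) = (0.0784, 0.098).
  (x - mu)^T · [Sigma^{-1} · (x - mu)] = (1)·(0.0784) + (2)·(0.098) = 0.2745.

Step 4 — take square root: d = √(0.2745) ≈ 0.5239.

d(x, mu) = √(0.2745) ≈ 0.5239
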